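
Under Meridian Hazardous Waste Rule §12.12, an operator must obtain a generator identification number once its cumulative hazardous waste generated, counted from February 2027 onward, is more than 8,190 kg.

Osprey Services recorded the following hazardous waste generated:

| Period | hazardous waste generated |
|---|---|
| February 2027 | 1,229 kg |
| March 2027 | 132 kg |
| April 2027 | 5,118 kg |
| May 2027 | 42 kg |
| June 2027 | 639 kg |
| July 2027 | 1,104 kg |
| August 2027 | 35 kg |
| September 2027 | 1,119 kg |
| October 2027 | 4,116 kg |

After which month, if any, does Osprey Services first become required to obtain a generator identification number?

Through February 2027: 1,229 kg
Through March 2027: 1,361 kg
Through April 2027: 6,479 kg
Through May 2027: 6,521 kg
Through June 2027: 7,160 kg
Through July 2027: 8,264 kg ← exceeds threshold

July 2027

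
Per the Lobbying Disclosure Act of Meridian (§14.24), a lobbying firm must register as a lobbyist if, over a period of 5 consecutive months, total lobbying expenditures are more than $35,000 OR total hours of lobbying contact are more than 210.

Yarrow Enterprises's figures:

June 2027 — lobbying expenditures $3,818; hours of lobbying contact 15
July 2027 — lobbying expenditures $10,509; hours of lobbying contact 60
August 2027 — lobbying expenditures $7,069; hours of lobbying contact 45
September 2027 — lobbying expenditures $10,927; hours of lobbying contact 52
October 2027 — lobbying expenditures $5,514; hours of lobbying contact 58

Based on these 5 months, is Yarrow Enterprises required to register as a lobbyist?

Total lobbying expenditures: $3,818 + $10,509 + $7,069 + $10,927 + $5,514 = $37,837 (> $35,000).
Total hours of lobbying contact: 15 + 60 + 45 + 52 + 58 = 230 (> 210).
The test is 'or': at least one threshold is exceeded.

Yes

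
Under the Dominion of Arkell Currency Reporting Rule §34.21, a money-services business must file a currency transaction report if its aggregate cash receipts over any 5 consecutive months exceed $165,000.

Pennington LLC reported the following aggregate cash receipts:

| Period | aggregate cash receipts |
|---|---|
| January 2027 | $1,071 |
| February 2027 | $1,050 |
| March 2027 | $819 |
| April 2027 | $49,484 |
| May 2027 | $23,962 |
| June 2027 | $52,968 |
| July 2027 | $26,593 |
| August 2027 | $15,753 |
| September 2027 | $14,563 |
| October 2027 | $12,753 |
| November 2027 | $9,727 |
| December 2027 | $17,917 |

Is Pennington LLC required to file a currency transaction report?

January 2027–May 2027: $1,071 + $1,050 + $819 + $49,484 + $23,962 = $76,386 (under)
February 2027–June 2027: $1,050 + $819 + $49,484 + $23,962 + $52,968 = $128,283 (under)
March 2027–July 2027: $819 + $49,484 + $23,962 + $52,968 + $26,593 = $153,826 (under)
April 2027–August 2027: $49,484 + $23,962 + $52,968 + $26,593 + $15,753 = $168,760 (over)
May 2027–September 2027: $23,962 + $52,968 + $26,593 + $15,753 + $14,563 = $133,839 (under)
June 2027–October 2027: $52,968 + $26,593 + $15,753 + $14,563 + $12,753 = $122,630 (under)
July 2027–November 2027: $26,593 + $15,753 + $14,563 + $12,753 + $9,727 = $79,389 (under)
August 2027–December 2027: $15,753 + $14,563 + $12,753 + $9,727 + $17,917 = $70,713 (under)
At least one window exceeds $165,000.

Yes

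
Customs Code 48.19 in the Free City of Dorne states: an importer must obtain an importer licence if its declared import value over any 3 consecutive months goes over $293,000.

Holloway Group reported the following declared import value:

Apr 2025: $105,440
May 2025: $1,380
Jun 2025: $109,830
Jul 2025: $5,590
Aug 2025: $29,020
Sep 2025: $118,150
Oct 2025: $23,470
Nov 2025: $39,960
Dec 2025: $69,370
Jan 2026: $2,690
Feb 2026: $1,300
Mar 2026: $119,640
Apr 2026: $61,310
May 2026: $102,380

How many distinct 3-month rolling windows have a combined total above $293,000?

0

Apr 2025–Jun 2025: $105,440 + $1,380 + $109,830 = $216,650 (under)
May 2025–Jul 2025: $1,380 + $109,830 + $5,590 = $116,800 (under)
Jun 2025–Aug 2025: $109,830 + $5,590 + $29,020 = $144,440 (under)
Jul 2025–Sep 2025: $5,590 + $29,020 + $118,150 = $152,760 (under)
Aug 2025–Oct 2025: $29,020 + $118,150 + $23,470 = $170,640 (under)
Sep 2025–Nov 2025: $118,150 + $23,470 + $39,960 = $181,580 (under)
Oct 2025–Dec 2025: $23,470 + $39,960 + $69,370 = $132,800 (under)
Nov 2025–Jan 2026: $39,960 + $69,370 + $2,690 = $112,020 (under)
Dec 2025–Feb 2026: $69,370 + $2,690 + $1,300 = $73,360 (under)
Jan 2026–Mar 2026: $2,690 + $1,300 + $119,640 = $123,630 (under)
Feb 2026–Apr 2026: $1,300 + $119,640 + $61,310 = $182,250 (under)
Mar 2026–May 2026: $119,640 + $61,310 + $102,380 = $283,330 (under)
0 windows exceed the threshold.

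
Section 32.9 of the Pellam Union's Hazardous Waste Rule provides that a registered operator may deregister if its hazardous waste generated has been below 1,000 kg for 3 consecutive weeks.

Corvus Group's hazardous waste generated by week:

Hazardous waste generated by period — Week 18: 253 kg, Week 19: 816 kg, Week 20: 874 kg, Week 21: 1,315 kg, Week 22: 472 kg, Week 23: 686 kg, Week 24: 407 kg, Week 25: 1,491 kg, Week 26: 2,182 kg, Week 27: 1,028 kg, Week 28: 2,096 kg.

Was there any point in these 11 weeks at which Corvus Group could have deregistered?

Weeks below 1,000 kg: Week 18, Week 19, Week 20, Week 22, Week 23, Week 24.
Longest run of consecutive weeks below the threshold: 3.
3 ≥ 3, so Corvus Group became eligible.

Yes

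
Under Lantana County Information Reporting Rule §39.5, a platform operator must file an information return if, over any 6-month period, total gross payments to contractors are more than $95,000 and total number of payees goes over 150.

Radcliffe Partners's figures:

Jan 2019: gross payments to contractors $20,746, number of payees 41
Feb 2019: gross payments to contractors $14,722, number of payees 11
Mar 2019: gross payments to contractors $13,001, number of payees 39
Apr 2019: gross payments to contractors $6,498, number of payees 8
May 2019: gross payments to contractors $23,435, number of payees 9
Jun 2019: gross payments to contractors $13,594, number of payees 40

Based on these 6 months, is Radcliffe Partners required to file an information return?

Total gross payments to contractors: $20,746 + $14,722 + $13,001 + $6,498 + $23,435 + $13,594 = $91,996 (≤ $95,000).
Total number of payees: 41 + 11 + 39 + 8 + 9 + 40 = 148 (≤ 150).
The test is 'and': the rule requires both, and at least one is not exceeded.

No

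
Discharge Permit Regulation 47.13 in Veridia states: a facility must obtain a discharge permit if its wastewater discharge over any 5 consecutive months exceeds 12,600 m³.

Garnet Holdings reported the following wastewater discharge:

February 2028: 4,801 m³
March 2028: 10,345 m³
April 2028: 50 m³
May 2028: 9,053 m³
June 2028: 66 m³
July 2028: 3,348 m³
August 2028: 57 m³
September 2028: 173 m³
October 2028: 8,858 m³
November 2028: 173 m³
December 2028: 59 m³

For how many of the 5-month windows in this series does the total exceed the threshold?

4

February 2028–June 2028: 4,801 m³ + 10,345 m³ + 50 m³ + 9,053 m³ + 66 m³ = 24,315 m³ (over)
March 2028–July 2028: 10,345 m³ + 50 m³ + 9,053 m³ + 66 m³ + 3,348 m³ = 22,862 m³ (over)
April 2028–August 2028: 50 m³ + 9,053 m³ + 66 m³ + 3,348 m³ + 57 m³ = 12,574 m³ (under)
May 2028–September 2028: 9,053 m³ + 66 m³ + 3,348 m³ + 57 m³ + 173 m³ = 12,697 m³ (over)
June 2028–October 2028: 66 m³ + 3,348 m³ + 57 m³ + 173 m³ + 8,858 m³ = 12,502 m³ (under)
July 2028–November 2028: 3,348 m³ + 57 m³ + 173 m³ + 8,858 m³ + 173 m³ = 12,609 m³ (over)
August 2028–December 2028: 57 m³ + 173 m³ + 8,858 m³ + 173 m³ + 59 m³ = 9,320 m³ (under)
4 windows exceed the threshold.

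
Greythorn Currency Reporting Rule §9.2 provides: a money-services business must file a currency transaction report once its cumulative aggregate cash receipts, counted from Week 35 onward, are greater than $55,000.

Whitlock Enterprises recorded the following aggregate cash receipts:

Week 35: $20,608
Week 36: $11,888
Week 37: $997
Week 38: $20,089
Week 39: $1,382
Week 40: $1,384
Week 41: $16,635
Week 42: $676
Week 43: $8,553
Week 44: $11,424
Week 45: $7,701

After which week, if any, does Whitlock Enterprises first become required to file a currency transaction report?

Through Week 35: $20,608
Through Week 36: $32,496
Through Week 37: $33,493
Through Week 38: $53,582
Through Week 39: $54,964
Through Week 40: $56,348 ← exceeds threshold

Week 40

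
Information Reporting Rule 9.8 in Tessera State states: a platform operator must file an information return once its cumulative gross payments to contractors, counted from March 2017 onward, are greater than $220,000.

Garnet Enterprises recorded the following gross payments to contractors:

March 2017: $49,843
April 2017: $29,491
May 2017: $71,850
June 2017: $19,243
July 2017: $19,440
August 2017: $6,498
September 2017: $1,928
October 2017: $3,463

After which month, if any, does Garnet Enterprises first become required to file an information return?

Not triggered

Through March 2017: $49,843
Through April 2017: $79,334
Through May 2017: $151,184
Through June 2017: $170,427
Through July 2017: $189,867
Through August 2017: $196,365
Through September 2017: $198,293
Through October 2017: $201,756
Final cumulative total $201,756 ≤ $220,000; the threshold is never exceeded.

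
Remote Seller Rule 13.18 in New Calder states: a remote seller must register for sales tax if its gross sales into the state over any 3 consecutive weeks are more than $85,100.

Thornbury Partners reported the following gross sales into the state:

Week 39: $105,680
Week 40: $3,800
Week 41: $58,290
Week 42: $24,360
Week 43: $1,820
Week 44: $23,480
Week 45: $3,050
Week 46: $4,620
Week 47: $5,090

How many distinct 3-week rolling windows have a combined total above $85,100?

Week 39–Week 41: $105,680 + $3,800 + $58,290 = $167,770 (over)
Week 40–Week 42: $3,800 + $58,290 + $24,360 = $86,450 (over)
Week 41–Week 43: $58,290 + $24,360 + $1,820 = $84,470 (under)
Week 42–Week 44: $24,360 + $1,820 + $23,480 = $49,660 (under)
Week 43–Week 45: $1,820 + $23,480 + $3,050 = $28,350 (under)
Week 44–Week 46: $23,480 + $3,050 + $4,620 = $31,150 (under)
Week 45–Week 47: $3,050 + $4,620 + $5,090 = $12,760 (under)
2 windows exceed the threshold.

2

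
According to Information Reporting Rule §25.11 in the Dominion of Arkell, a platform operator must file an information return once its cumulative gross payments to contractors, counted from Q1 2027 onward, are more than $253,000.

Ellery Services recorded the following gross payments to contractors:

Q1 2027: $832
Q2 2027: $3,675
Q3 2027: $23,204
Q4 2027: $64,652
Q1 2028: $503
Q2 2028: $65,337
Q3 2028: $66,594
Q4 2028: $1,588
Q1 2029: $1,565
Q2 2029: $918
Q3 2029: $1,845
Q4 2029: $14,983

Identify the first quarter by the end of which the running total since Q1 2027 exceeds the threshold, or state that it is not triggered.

Through Q1 2027: $832
Through Q2 2027: $4,507
Through Q3 2027: $27,711
Through Q4 2027: $92,363
Through Q1 2028: $92,866
Through Q2 2028: $158,203
Through Q3 2028: $224,797
Through Q4 2028: $226,385
Through Q1 2029: $227,950
Through Q2 2029: $228,868
Through Q3 2029: $230,713
Through Q4 2029: $245,696
Final cumulative total $245,696 ≤ $253,000; the threshold is never exceeded.

Not triggered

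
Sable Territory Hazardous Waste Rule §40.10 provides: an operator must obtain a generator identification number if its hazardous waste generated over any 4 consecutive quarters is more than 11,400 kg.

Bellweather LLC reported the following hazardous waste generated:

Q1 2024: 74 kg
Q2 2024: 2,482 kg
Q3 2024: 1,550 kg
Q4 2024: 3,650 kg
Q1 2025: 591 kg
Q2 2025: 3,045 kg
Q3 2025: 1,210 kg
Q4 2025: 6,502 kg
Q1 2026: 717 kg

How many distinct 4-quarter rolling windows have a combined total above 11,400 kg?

1

Q1 2024–Q4 2024: 74 kg + 2,482 kg + 1,550 kg + 3,650 kg = 7,756 kg (under)
Q2 2024–Q1 2025: 2,482 kg + 1,550 kg + 3,650 kg + 591 kg = 8,273 kg (under)
Q3 2024–Q2 2025: 1,550 kg + 3,650 kg + 591 kg + 3,045 kg = 8,836 kg (under)
Q4 2024–Q3 2025: 3,650 kg + 591 kg + 3,045 kg + 1,210 kg = 8,496 kg (under)
Q1 2025–Q4 2025: 591 kg + 3,045 kg + 1,210 kg + 6,502 kg = 11,348 kg (under)
Q2 2025–Q1 2026: 3,045 kg + 1,210 kg + 6,502 kg + 717 kg = 11,474 kg (over)
1 window exceeds the threshold.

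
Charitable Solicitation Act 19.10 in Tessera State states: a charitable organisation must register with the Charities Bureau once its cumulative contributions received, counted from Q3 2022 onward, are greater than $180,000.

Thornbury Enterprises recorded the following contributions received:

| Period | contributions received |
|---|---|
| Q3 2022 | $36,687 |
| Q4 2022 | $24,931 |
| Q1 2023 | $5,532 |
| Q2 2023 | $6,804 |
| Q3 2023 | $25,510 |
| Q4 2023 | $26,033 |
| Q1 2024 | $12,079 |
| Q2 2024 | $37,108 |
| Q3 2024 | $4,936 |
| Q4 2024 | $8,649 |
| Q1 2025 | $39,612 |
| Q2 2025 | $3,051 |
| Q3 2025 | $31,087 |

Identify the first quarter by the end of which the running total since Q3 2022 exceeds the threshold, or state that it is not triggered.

Q4 2024

Through Q3 2022: $36,687
Through Q4 2022: $61,618
Through Q1 2023: $67,150
Through Q2 2023: $73,954
Through Q3 2023: $99,464
Through Q4 2023: $125,497
Through Q1 2024: $137,576
Through Q2 2024: $174,684
Through Q3 2024: $179,620
Through Q4 2024: $188,269 ← exceeds threshold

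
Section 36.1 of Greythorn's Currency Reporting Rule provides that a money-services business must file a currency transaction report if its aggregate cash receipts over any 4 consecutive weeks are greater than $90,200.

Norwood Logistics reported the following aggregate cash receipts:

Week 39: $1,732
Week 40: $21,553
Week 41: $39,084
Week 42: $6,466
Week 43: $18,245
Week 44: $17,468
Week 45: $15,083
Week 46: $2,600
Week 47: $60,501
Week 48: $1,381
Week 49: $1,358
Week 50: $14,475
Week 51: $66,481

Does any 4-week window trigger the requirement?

Week 39–Week 42: $1,732 + $21,553 + $39,084 + $6,466 = $68,835 (under)
Week 40–Week 43: $21,553 + $39,084 + $6,466 + $18,245 = $85,348 (under)
Week 41–Week 44: $39,084 + $6,466 + $18,245 + $17,468 = $81,263 (under)
Week 42–Week 45: $6,466 + $18,245 + $17,468 + $15,083 = $57,262 (under)
Week 43–Week 46: $18,245 + $17,468 + $15,083 + $2,600 = $53,396 (under)
Week 44–Week 47: $17,468 + $15,083 + $2,600 + $60,501 = $95,652 (over)
Week 45–Week 48: $15,083 + $2,600 + $60,501 + $1,381 = $79,565 (under)
Week 46–Week 49: $2,600 + $60,501 + $1,381 + $1,358 = $65,840 (under)
Week 47–Week 50: $60,501 + $1,381 + $1,358 + $14,475 = $77,715 (under)
Week 48–Week 51: $1,381 + $1,358 + $14,475 + $66,481 = $83,695 (under)
At least one window exceeds $90,200.

Yes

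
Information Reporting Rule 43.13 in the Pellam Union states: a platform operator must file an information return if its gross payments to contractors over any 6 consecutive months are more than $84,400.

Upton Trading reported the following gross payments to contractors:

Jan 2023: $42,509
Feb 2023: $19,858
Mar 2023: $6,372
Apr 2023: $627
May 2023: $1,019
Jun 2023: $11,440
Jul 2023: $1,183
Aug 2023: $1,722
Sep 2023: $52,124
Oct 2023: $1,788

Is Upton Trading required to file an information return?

No

Jan 2023–Jun 2023: $42,509 + $19,858 + $6,372 + $627 + $1,019 + $11,440 = $81,825 (under)
Feb 2023–Jul 2023: $19,858 + $6,372 + $627 + $1,019 + $11,440 + $1,183 = $40,499 (under)
Mar 2023–Aug 2023: $6,372 + $627 + $1,019 + $11,440 + $1,183 + $1,722 = $22,363 (under)
Apr 2023–Sep 2023: $627 + $1,019 + $11,440 + $1,183 + $1,722 + $52,124 = $68,115 (under)
May 2023–Oct 2023: $1,019 + $11,440 + $1,183 + $1,722 + $52,124 + $1,788 = $69,276 (under)
No window exceeds $84,400.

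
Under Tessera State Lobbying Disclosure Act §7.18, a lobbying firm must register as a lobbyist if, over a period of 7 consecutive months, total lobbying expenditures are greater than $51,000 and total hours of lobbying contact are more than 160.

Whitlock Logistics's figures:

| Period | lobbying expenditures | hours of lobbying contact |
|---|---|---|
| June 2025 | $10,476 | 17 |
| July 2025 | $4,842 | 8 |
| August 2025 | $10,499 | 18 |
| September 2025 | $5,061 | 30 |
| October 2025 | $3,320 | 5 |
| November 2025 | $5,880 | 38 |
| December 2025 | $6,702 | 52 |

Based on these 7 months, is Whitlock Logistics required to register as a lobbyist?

Total lobbying expenditures: $10,476 + $4,842 + $10,499 + $5,061 + $3,320 + $5,880 + $6,702 = $46,780 (≤ $51,000).
Total hours of lobbying contact: 17 + 8 + 18 + 30 + 5 + 38 + 52 = 168 (> 160).
The test is 'and': the rule requires both, and at least one is not exceeded.

No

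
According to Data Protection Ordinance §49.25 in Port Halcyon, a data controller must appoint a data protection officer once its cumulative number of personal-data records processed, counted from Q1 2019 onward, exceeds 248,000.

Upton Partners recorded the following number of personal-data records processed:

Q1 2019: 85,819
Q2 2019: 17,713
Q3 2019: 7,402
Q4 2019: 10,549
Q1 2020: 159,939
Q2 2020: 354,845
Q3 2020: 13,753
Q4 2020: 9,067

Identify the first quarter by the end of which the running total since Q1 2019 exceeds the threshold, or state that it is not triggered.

Through Q1 2019: 85,819
Through Q2 2019: 103,532
Through Q3 2019: 110,934
Through Q4 2019: 121,483
Through Q1 2020: 281,422 ← exceeds threshold

Q1 2020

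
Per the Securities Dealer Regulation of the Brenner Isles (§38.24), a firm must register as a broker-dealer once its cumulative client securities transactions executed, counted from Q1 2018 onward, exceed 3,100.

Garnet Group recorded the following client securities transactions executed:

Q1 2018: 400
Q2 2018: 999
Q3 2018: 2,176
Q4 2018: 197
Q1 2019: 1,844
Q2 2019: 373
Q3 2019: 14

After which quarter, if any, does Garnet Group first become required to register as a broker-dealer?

Through Q1 2018: 400
Through Q2 2018: 1,399
Through Q3 2018: 3,575 ← exceeds threshold

Q3 2018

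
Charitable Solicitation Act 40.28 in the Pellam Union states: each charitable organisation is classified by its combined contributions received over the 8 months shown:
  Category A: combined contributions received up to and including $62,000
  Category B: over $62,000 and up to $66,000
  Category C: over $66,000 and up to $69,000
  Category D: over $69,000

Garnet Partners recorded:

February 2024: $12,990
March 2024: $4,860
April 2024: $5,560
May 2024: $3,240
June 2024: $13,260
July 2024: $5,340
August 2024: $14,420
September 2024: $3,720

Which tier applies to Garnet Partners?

Combined contributions received: $12,990 + $4,860 + $5,560 + $3,240 + $13,260 + $5,340 + $14,420 + $3,720 = $63,390.
$62,000 < $63,390 ≤ $66,000, so Category B applies.

Category B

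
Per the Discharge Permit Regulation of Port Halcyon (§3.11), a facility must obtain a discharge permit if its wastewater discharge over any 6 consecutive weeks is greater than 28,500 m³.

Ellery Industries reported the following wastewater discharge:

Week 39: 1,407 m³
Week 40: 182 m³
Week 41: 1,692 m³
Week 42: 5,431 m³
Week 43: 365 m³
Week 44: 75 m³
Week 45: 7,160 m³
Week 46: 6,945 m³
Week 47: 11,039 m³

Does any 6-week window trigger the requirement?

Yes

Week 39–Week 44: 1,407 m³ + 182 m³ + 1,692 m³ + 5,431 m³ + 365 m³ + 75 m³ = 9,152 m³ (under)
Week 40–Week 45: 182 m³ + 1,692 m³ + 5,431 m³ + 365 m³ + 75 m³ + 7,160 m³ = 14,905 m³ (under)
Week 41–Week 46: 1,692 m³ + 5,431 m³ + 365 m³ + 75 m³ + 7,160 m³ + 6,945 m³ = 21,668 m³ (under)
Week 42–Week 47: 5,431 m³ + 365 m³ + 75 m³ + 7,160 m³ + 6,945 m³ + 11,039 m³ = 31,015 m³ (over)
At least one window exceeds 28,500 m³.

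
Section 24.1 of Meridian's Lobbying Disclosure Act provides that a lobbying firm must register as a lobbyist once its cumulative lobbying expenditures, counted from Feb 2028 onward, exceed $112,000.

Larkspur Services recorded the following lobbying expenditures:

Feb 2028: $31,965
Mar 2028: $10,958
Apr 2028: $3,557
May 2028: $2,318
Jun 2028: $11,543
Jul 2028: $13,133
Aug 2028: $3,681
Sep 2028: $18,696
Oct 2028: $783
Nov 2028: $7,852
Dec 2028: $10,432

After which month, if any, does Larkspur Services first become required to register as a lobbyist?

Dec 2028

Through Feb 2028: $31,965
Through Mar 2028: $42,923
Through Apr 2028: $46,480
Through May 2028: $48,798
Through Jun 2028: $60,341
Through Jul 2028: $73,474
Through Aug 2028: $77,155
Through Sep 2028: $95,851
Through Oct 2028: $96,634
Through Nov 2028: $104,486
Through Dec 2028: $114,918 ← exceeds threshold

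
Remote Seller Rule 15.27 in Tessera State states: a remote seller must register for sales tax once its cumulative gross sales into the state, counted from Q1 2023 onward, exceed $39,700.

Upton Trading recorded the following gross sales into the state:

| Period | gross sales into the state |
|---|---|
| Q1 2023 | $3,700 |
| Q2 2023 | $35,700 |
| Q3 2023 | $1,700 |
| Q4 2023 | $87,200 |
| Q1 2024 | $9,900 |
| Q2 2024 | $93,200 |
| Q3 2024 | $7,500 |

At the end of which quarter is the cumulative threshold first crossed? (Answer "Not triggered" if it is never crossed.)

Q3 2023

Through Q1 2023: $3,700
Through Q2 2023: $39,400
Through Q3 2023: $41,100 ← exceeds threshold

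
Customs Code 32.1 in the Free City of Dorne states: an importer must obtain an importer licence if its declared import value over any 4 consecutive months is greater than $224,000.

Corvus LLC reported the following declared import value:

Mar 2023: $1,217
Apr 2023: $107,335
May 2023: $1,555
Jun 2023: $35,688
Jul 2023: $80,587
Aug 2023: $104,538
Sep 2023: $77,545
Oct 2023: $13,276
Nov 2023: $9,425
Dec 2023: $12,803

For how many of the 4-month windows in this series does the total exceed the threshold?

3

Mar 2023–Jun 2023: $1,217 + $107,335 + $1,555 + $35,688 = $145,795 (under)
Apr 2023–Jul 2023: $107,335 + $1,555 + $35,688 + $80,587 = $225,165 (over)
May 2023–Aug 2023: $1,555 + $35,688 + $80,587 + $104,538 = $222,368 (under)
Jun 2023–Sep 2023: $35,688 + $80,587 + $104,538 + $77,545 = $298,358 (over)
Jul 2023–Oct 2023: $80,587 + $104,538 + $77,545 + $13,276 = $275,946 (over)
Aug 2023–Nov 2023: $104,538 + $77,545 + $13,276 + $9,425 = $204,784 (under)
Sep 2023–Dec 2023: $77,545 + $13,276 + $9,425 + $12,803 = $113,049 (under)
3 windows exceed the threshold.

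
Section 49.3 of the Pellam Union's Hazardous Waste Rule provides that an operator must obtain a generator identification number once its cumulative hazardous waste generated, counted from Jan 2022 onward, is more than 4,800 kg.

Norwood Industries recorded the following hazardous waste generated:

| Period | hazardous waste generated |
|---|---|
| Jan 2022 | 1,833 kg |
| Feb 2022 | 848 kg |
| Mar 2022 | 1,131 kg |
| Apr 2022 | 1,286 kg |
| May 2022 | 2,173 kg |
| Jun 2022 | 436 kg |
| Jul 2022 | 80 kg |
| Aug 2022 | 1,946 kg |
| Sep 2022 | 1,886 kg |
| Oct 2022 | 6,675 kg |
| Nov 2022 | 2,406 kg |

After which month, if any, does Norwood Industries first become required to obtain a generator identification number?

Through Jan 2022: 1,833 kg
Through Feb 2022: 2,681 kg
Through Mar 2022: 3,812 kg
Through Apr 2022: 5,098 kg ← exceeds threshold

Apr 2022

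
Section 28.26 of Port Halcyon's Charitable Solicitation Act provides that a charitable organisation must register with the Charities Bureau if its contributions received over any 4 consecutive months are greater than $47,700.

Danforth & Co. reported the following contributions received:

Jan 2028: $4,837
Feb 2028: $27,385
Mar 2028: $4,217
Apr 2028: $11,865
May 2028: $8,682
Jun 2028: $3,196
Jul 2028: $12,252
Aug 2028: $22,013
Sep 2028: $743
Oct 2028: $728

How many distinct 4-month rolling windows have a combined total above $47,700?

2

Jan 2028–Apr 2028: $4,837 + $27,385 + $4,217 + $11,865 = $48,304 (over)
Feb 2028–May 2028: $27,385 + $4,217 + $11,865 + $8,682 = $52,149 (over)
Mar 2028–Jun 2028: $4,217 + $11,865 + $8,682 + $3,196 = $27,960 (under)
Apr 2028–Jul 2028: $11,865 + $8,682 + $3,196 + $12,252 = $35,995 (under)
May 2028–Aug 2028: $8,682 + $3,196 + $12,252 + $22,013 = $46,143 (under)
Jun 2028–Sep 2028: $3,196 + $12,252 + $22,013 + $743 = $38,204 (under)
Jul 2028–Oct 2028: $12,252 + $22,013 + $743 + $728 = $35,736 (under)
2 windows exceed the threshold.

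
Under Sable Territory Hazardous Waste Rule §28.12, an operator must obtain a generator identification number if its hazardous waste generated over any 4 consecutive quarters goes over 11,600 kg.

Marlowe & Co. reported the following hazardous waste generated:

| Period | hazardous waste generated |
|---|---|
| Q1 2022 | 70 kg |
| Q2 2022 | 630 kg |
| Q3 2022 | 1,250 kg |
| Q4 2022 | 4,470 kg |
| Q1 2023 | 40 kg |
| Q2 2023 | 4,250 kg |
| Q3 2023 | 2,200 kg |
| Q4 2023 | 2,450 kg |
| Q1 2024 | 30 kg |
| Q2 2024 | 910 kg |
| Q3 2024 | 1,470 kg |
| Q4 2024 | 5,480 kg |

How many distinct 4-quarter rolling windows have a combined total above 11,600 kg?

0

Q1 2022–Q4 2022: 70 kg + 630 kg + 1,250 kg + 4,470 kg = 6,420 kg (under)
Q2 2022–Q1 2023: 630 kg + 1,250 kg + 4,470 kg + 40 kg = 6,390 kg (under)
Q3 2022–Q2 2023: 1,250 kg + 4,470 kg + 40 kg + 4,250 kg = 10,010 kg (under)
Q4 2022–Q3 2023: 4,470 kg + 40 kg + 4,250 kg + 2,200 kg = 10,960 kg (under)
Q1 2023–Q4 2023: 40 kg + 4,250 kg + 2,200 kg + 2,450 kg = 8,940 kg (under)
Q2 2023–Q1 2024: 4,250 kg + 2,200 kg + 2,450 kg + 30 kg = 8,930 kg (under)
Q3 2023–Q2 2024: 2,200 kg + 2,450 kg + 30 kg + 910 kg = 5,590 kg (under)
Q4 2023–Q3 2024: 2,450 kg + 30 kg + 910 kg + 1,470 kg = 4,860 kg (under)
Q1 2024–Q4 2024: 30 kg + 910 kg + 1,470 kg + 5,480 kg = 7,890 kg (under)
0 windows exceed the threshold.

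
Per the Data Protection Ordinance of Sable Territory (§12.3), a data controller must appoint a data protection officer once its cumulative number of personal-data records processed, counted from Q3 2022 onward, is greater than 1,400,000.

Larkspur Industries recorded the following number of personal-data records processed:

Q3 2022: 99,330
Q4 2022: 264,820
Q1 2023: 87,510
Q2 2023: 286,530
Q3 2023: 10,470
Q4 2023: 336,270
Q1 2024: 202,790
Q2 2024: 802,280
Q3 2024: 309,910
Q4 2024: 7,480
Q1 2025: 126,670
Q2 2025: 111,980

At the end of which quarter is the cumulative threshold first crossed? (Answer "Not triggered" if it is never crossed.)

Through Q3 2022: 99,330
Through Q4 2022: 364,150
Through Q1 2023: 451,660
Through Q2 2023: 738,190
Through Q3 2023: 748,660
Through Q4 2023: 1,084,930
Through Q1 2024: 1,287,720
Through Q2 2024: 2,090,000 ← exceeds threshold

Q2 2024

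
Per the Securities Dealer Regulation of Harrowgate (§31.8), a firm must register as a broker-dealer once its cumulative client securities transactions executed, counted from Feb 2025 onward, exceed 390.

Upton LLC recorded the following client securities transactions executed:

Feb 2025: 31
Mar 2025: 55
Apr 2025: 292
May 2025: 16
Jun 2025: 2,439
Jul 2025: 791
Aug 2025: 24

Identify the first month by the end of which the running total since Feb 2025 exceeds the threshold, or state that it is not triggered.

May 2025

Through Feb 2025: 31
Through Mar 2025: 86
Through Apr 2025: 378
Through May 2025: 394 ← exceeds threshold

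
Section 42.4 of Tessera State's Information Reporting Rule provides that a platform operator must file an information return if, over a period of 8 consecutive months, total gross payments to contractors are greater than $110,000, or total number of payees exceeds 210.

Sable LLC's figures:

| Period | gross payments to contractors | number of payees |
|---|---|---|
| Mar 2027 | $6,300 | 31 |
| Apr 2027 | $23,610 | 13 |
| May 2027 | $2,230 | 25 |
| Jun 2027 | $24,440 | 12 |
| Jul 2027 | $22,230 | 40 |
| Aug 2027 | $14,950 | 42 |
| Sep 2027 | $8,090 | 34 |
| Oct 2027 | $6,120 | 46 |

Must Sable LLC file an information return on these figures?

Total gross payments to contractors: $6,300 + $23,610 + $2,230 + $24,440 + $22,230 + $14,950 + $8,090 + $6,120 = $107,970 (≤ $110,000).
Total number of payees: 31 + 13 + 25 + 12 + 40 + 42 + 34 + 46 = 243 (> 210).
The test is 'or': at least one threshold is exceeded.

Yes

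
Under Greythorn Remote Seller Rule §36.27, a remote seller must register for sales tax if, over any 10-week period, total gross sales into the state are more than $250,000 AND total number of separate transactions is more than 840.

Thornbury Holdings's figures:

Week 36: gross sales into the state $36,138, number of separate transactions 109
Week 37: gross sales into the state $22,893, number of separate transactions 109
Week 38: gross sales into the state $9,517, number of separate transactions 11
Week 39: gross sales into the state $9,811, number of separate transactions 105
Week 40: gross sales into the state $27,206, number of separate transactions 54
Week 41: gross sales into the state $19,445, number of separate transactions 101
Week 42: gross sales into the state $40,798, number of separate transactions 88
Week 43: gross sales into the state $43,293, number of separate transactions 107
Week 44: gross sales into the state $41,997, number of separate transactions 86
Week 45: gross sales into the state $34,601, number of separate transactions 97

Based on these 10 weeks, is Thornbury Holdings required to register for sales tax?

Total gross sales into the state: $36,138 + $22,893 + $9,517 + $9,811 + $27,206 + $19,445 + $40,798 + $43,293 + $41,997 + $34,601 = $285,699 (> $250,000).
Total number of separate transactions: 109 + 109 + 11 + 105 + 54 + 101 + 88 + 107 + 86 + 97 = 867 (> 840).
The test is 'and': both thresholds are exceeded.

Yes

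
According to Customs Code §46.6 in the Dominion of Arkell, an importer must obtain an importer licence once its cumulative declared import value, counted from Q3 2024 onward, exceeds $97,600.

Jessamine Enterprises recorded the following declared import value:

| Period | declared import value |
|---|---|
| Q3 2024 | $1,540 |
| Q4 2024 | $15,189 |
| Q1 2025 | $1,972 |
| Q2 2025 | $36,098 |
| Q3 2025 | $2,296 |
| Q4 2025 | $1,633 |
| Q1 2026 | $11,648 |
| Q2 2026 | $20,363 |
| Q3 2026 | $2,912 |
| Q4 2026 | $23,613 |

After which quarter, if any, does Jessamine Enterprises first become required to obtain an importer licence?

Q4 2026

Through Q3 2024: $1,540
Through Q4 2024: $16,729
Through Q1 2025: $18,701
Through Q2 2025: $54,799
Through Q3 2025: $57,095
Through Q4 2025: $58,728
Through Q1 2026: $70,376
Through Q2 2026: $90,739
Through Q3 2026: $93,651
Through Q4 2026: $117,264 ← exceeds threshold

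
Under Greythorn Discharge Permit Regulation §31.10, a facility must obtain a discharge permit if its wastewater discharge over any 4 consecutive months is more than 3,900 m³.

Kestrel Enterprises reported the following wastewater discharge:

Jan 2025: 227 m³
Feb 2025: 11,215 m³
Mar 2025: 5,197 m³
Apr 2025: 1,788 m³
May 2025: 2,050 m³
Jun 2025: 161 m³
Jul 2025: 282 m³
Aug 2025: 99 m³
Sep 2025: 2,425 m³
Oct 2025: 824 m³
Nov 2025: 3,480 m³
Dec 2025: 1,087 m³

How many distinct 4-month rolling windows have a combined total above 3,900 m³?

Jan 2025–Apr 2025: 227 m³ + 11,215 m³ + 5,197 m³ + 1,788 m³ = 18,427 m³ (over)
Feb 2025–May 2025: 11,215 m³ + 5,197 m³ + 1,788 m³ + 2,050 m³ = 20,250 m³ (over)
Mar 2025–Jun 2025: 5,197 m³ + 1,788 m³ + 2,050 m³ + 161 m³ = 9,196 m³ (over)
Apr 2025–Jul 2025: 1,788 m³ + 2,050 m³ + 161 m³ + 282 m³ = 4,281 m³ (over)
May 2025–Aug 2025: 2,050 m³ + 161 m³ + 282 m³ + 99 m³ = 2,592 m³ (under)
Jun 2025–Sep 2025: 161 m³ + 282 m³ + 99 m³ + 2,425 m³ = 2,967 m³ (under)
Jul 2025–Oct 2025: 282 m³ + 99 m³ + 2,425 m³ + 824 m³ = 3,630 m³ (under)
Aug 2025–Nov 2025: 99 m³ + 2,425 m³ + 824 m³ + 3,480 m³ = 6,828 m³ (over)
Sep 2025–Dec 2025: 2,425 m³ + 824 m³ + 3,480 m³ + 1,087 m³ = 7,816 m³ (over)
6 windows exceed the threshold.

6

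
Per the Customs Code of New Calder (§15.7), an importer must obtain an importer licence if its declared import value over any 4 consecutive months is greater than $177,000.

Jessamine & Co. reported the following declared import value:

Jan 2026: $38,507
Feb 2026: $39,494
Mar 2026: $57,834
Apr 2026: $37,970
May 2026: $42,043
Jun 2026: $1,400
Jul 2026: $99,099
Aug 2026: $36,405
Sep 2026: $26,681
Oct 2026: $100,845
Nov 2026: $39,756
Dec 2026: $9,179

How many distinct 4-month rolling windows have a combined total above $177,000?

5

Jan 2026–Apr 2026: $38,507 + $39,494 + $57,834 + $37,970 = $173,805 (under)
Feb 2026–May 2026: $39,494 + $57,834 + $37,970 + $42,043 = $177,341 (over)
Mar 2026–Jun 2026: $57,834 + $37,970 + $42,043 + $1,400 = $139,247 (under)
Apr 2026–Jul 2026: $37,970 + $42,043 + $1,400 + $99,099 = $180,512 (over)
May 2026–Aug 2026: $42,043 + $1,400 + $99,099 + $36,405 = $178,947 (over)
Jun 2026–Sep 2026: $1,400 + $99,099 + $36,405 + $26,681 = $163,585 (under)
Jul 2026–Oct 2026: $99,099 + $36,405 + $26,681 + $100,845 = $263,030 (over)
Aug 2026–Nov 2026: $36,405 + $26,681 + $100,845 + $39,756 = $203,687 (over)
Sep 2026–Dec 2026: $26,681 + $100,845 + $39,756 + $9,179 = $176,461 (under)
5 windows exceed the threshold.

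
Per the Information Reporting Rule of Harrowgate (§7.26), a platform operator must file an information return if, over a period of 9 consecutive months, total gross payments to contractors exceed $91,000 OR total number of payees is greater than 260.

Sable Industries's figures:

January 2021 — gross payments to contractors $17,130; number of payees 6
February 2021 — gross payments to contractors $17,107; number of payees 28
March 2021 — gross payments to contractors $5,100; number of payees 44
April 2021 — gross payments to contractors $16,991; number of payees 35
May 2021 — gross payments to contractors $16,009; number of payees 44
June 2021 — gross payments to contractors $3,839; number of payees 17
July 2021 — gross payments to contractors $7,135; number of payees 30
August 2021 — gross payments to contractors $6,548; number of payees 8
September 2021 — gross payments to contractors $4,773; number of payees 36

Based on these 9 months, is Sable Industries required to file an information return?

Yes

Total gross payments to contractors: $17,130 + $17,107 + $5,100 + $16,991 + $16,009 + $3,839 + $7,135 + $6,548 + $4,773 = $94,632 (> $91,000).
Total number of payees: 6 + 28 + 44 + 35 + 44 + 17 + 30 + 8 + 36 = 248 (≤ 260).
The test is 'or': at least one threshold is exceeded.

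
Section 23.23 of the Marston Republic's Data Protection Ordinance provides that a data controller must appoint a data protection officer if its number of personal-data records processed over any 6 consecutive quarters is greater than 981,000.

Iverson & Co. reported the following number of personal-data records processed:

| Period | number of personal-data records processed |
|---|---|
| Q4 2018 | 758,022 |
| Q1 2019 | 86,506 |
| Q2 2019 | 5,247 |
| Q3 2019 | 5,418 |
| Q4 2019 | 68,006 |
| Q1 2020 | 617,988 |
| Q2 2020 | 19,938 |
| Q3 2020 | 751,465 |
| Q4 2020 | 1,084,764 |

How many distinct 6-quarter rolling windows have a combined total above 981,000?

3

Q4 2018–Q1 2020: 758,022 + 86,506 + 5,247 + 5,418 + 68,006 + 617,988 = 1,541,187 (over)
Q1 2019–Q2 2020: 86,506 + 5,247 + 5,418 + 68,006 + 617,988 + 19,938 = 803,103 (under)
Q2 2019–Q3 2020: 5,247 + 5,418 + 68,006 + 617,988 + 19,938 + 751,465 = 1,468,062 (over)
Q3 2019–Q4 2020: 5,418 + 68,006 + 617,988 + 19,938 + 751,465 + 1,084,764 = 2,547,579 (over)
3 windows exceed the threshold.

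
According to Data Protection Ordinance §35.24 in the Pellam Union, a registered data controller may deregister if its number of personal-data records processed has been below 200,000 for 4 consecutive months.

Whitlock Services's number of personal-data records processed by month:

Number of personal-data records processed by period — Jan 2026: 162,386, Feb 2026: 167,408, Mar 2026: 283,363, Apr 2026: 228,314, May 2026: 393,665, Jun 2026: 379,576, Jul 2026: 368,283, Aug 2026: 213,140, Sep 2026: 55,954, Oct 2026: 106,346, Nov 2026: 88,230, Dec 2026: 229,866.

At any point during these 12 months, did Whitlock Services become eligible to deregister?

Months below 200,000: Jan 2026, Feb 2026, Sep 2026, Oct 2026, Nov 2026.
Longest run of consecutive months below the threshold: 3.
3 < 4, so Whitlock Services never became eligible.

No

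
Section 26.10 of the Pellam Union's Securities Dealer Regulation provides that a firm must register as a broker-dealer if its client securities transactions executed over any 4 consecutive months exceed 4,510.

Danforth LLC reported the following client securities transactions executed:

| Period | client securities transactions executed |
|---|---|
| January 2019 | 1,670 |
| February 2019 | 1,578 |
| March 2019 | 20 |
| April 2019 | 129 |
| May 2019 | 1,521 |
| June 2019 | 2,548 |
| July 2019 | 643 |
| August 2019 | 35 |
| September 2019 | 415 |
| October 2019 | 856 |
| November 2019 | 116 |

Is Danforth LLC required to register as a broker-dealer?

January 2019–April 2019: 1,670 + 1,578 + 20 + 129 = 3,397 (under)
February 2019–May 2019: 1,578 + 20 + 129 + 1,521 = 3,248 (under)
March 2019–June 2019: 20 + 129 + 1,521 + 2,548 = 4,218 (under)
April 2019–July 2019: 129 + 1,521 + 2,548 + 643 = 4,841 (over)
May 2019–August 2019: 1,521 + 2,548 + 643 + 35 = 4,747 (over)
June 2019–September 2019: 2,548 + 643 + 35 + 415 = 3,641 (under)
July 2019–October 2019: 643 + 35 + 415 + 856 = 1,949 (under)
August 2019–November 2019: 35 + 415 + 856 + 116 = 1,422 (under)
At least one window exceeds 4,510.

Yes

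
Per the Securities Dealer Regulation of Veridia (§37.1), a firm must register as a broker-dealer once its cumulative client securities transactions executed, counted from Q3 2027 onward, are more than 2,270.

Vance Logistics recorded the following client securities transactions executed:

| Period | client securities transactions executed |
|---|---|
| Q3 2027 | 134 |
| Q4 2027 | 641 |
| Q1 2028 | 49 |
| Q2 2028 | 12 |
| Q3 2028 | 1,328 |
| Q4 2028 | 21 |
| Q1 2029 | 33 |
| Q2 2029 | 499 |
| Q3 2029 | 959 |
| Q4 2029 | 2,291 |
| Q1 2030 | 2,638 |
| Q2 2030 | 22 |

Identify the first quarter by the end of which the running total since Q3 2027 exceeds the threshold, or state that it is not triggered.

Through Q3 2027: 134
Through Q4 2027: 775
Through Q1 2028: 824
Through Q2 2028: 836
Through Q3 2028: 2,164
Through Q4 2028: 2,185
Through Q1 2029: 2,218
Through Q2 2029: 2,717 ← exceeds threshold

Q2 2029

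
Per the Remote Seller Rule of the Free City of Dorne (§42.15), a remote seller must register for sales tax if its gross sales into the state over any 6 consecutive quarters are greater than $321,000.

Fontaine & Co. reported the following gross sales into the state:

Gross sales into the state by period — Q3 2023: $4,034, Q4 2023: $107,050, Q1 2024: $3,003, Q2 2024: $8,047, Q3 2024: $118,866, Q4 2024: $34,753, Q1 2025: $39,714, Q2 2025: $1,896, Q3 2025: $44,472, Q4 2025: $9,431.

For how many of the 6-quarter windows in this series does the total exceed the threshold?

0

Q3 2023–Q4 2024: $4,034 + $107,050 + $3,003 + $8,047 + $118,866 + $34,753 = $275,753 (under)
Q4 2023–Q1 2025: $107,050 + $3,003 + $8,047 + $118,866 + $34,753 + $39,714 = $311,433 (under)
Q1 2024–Q2 2025: $3,003 + $8,047 + $118,866 + $34,753 + $39,714 + $1,896 = $206,279 (under)
Q2 2024–Q3 2025: $8,047 + $118,866 + $34,753 + $39,714 + $1,896 + $44,472 = $247,748 (under)
Q3 2024–Q4 2025: $118,866 + $34,753 + $39,714 + $1,896 + $44,472 + $9,431 = $249,132 (under)
0 windows exceed the threshold.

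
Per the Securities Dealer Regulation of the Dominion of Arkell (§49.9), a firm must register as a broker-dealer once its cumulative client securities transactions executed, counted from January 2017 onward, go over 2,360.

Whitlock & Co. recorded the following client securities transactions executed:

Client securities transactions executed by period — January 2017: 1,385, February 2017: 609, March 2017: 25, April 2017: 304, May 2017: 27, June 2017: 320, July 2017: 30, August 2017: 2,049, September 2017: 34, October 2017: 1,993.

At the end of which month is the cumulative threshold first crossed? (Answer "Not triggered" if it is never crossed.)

Through January 2017: 1,385
Through February 2017: 1,994
Through March 2017: 2,019
Through April 2017: 2,323
Through May 2017: 2,350
Through June 2017: 2,670 ← exceeds threshold

June 2017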